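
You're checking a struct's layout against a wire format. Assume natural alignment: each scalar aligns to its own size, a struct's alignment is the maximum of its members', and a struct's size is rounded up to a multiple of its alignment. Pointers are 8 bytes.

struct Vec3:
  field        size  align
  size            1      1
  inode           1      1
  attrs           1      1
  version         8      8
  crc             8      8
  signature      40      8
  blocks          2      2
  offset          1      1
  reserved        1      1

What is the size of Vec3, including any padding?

0..1  size  (1B, 1-aligned)
1..2  inode  (1B, 1-aligned)
2..3  attrs  (1B, 1-aligned)
3..8  -- padding (5B)
8..16  version  (8B, 8-aligned)
16..24  crc  (8B, 8-aligned)
24..64  signature  (40B, 8-aligned)
64..66  blocks  (2B, 2-aligned)
66..67  offset  (1B, 1-aligned)
67..68  reserved  (1B, 1-aligned)
68..72  -- tail padding (4B)
sizeof = 72, alignof = 8

72 bytes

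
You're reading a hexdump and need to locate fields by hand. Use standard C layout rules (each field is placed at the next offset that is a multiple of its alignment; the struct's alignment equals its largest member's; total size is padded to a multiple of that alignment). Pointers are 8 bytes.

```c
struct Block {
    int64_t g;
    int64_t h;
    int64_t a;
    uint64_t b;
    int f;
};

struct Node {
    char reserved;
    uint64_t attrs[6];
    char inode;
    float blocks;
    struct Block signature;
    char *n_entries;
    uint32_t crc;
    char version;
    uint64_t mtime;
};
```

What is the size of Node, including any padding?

128

Block: @0: g [8B, align 8] → 8; @8: h [8B, align 8] → 16; @16: a [8B, align 8] → 24; @24: b [8B, align 8] → 32; @32: f [4B, align 4] → 36; +4 tail pad (align 8); size 40, align 8
@0: reserved [1B, align 1] → 1
+7 pad (align 8)
@8: attrs [48B, align 8] → 56
@56: inode [1B, align 1] → 57
+3 pad (align 4)
@60: blocks [4B, align 4] → 64
@64: signature [40B, align 8] → 104
@104: n_entries [8B, align 8] → 112
@112: crc [4B, align 4] → 116
@116: version [1B, align 1] → 117
+3 pad (align 8)
@120: mtime [8B, align 8] → 128
size 128, align 8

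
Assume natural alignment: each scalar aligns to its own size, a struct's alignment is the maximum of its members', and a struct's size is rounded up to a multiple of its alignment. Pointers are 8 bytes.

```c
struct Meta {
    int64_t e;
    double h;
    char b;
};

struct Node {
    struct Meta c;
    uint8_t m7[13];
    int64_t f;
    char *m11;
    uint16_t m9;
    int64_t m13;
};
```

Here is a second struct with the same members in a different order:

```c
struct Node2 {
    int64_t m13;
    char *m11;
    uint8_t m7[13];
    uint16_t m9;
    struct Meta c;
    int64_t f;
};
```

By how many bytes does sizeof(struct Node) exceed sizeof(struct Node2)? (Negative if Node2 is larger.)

8

Meta: e at 0 (size 8, align 8) → ends 8; h at 8 (size 8, align 8) → ends 16; b at 16 (size 1, align 1) → ends 17; tail pad 7 to reach multiple of 8; total 24 bytes, alignment 8
c at 0 (size 24, align 8) → ends 24
m7 at 24 (size 13, align 1) → ends 37
pad 3 to align 8 for f
f at 40 (size 8, align 8) → ends 48
m11 at 48 (size 8, align 8) → ends 56
m9 at 56 (size 2, align 2) → ends 58
pad 6 to align 8 for m13
m13 at 64 (size 8, align 8) → ends 72
total 72 bytes, alignment 8
— Node2 —
m13 at 0 (size 8, align 8) → ends 8
m11 at 8 (size 8, align 8) → ends 16
m7 at 16 (size 13, align 1) → ends 29
pad 1 to align 2 for m9
m9 at 30 (size 2, align 2) → ends 32
c at 32 (size 24, align 8) → ends 56
f at 56 (size 8, align 8) → ends 64
total 64 bytes, alignment 8
72 − 64 = 8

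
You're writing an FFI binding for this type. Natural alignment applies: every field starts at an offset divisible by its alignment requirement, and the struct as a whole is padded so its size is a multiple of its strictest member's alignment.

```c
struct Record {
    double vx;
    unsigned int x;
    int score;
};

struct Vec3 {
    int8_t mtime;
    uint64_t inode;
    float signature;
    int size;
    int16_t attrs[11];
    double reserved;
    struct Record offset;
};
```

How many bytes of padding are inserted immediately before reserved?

2

Record: @0: vx [8B, align 8] → 8; @8: x [4B, align 4] → 12; @12: score [4B, align 4] → 16; size 16, align 8
@0: mtime [1B, align 1] → 1
+7 pad (align 8)
@8: inode [8B, align 8] → 16
@16: signature [4B, align 4] → 20
@20: size [4B, align 4] → 24
@24: attrs [22B, align 2] → 46
+2 pad (align 8)
@48: reserved [8B, align 8] → 56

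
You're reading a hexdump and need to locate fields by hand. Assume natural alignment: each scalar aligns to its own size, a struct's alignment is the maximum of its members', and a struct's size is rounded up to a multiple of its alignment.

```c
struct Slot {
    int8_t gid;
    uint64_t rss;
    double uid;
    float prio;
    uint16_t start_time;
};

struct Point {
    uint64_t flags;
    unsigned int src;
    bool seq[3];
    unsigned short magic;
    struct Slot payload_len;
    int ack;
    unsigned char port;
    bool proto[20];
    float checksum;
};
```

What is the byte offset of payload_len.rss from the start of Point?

Slot: @0: gid [1B, align 1] → 1; +7 pad (align 8); @8: rss [8B, align 8] → 16; @16: uid [8B, align 8] → 24; @24: prio [4B, align 4] → 28; @28: start_time [2B, align 2] → 30; +2 tail pad (align 8); size 32, align 8
@0: flags [8B, align 8] → 8
@8: src [4B, align 4] → 12
@12: seq [3B, align 1] → 15
+1 pad (align 2)
@16: magic [2B, align 2] → 18
+6 pad (align 8)
@24: payload_len [32B, align 8] → 56
within Slot: rss at 8
24 + 8 = 32

32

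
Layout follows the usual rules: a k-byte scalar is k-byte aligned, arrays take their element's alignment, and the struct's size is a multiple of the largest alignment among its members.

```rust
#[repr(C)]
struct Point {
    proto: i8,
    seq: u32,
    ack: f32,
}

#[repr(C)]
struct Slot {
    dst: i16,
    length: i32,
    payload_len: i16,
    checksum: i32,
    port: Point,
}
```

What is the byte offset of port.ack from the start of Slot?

24

Point: proto at 0 (size 1, align 1) → ends 1; pad 3 to align 4 for seq; seq at 4 (size 4, align 4) → ends 8; ack at 8 (size 4, align 4) → ends 12; total 12 bytes, alignment 4
dst at 0 (size 2, align 2) → ends 2
pad 2 to align 4 for length
length at 4 (size 4, align 4) → ends 8
payload_len at 8 (size 2, align 2) → ends 10
pad 2 to align 4 for checksum
checksum at 12 (size 4, align 4) → ends 16
port at 16 (size 12, align 4) → ends 28
within Point: ack at 8
16 + 8 = 24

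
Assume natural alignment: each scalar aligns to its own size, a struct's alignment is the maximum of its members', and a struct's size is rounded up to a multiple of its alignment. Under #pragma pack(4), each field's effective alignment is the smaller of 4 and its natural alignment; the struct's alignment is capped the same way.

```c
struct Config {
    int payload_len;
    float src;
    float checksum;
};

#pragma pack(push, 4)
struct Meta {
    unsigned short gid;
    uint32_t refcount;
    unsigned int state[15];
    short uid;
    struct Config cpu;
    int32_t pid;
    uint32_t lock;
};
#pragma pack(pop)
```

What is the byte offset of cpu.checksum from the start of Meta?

Config: @0: payload_len [4B, align 4] → 4; @4: src [4B, align 4] → 8; @8: checksum [4B, align 4] → 12; size 12, align 4
@0: gid [2B, align 2] → 2
+2 pad (align 4)
@4: refcount [4B, align 4] → 8
@8: state [60B, align 4] → 68
@68: uid [2B, align 2] → 70
+2 pad (align 4)
@72: cpu [12B, align 4] → 84
within Config: checksum at 8
72 + 8 = 80

80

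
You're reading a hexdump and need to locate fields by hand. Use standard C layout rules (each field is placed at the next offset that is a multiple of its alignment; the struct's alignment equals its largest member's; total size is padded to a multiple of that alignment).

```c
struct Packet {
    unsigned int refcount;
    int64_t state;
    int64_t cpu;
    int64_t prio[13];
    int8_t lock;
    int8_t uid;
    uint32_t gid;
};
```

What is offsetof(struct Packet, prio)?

24

@0: refcount [4B, align 4] → 4
+4 pad (align 8)
@8: state [8B, align 8] → 16
@16: cpu [8B, align 8] → 24
@24: prio [104B, align 8] → 128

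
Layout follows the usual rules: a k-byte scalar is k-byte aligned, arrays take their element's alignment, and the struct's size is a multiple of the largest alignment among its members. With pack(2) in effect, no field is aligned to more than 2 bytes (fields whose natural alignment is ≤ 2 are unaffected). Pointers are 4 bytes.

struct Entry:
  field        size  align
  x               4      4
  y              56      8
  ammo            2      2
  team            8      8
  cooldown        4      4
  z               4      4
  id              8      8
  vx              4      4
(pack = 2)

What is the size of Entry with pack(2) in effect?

90

x at 0 (size 4, align 2) → ends 4
y at 4 (size 56, align 2) → ends 60
ammo at 60 (size 2, align 2) → ends 62
team at 62 (size 8, align 2) → ends 70
cooldown at 70 (size 4, align 2) → ends 74
z at 74 (size 4, align 2) → ends 78
id at 78 (size 8, align 2) → ends 86
vx at 86 (size 4, align 2) → ends 90
total 90 bytes, alignment 2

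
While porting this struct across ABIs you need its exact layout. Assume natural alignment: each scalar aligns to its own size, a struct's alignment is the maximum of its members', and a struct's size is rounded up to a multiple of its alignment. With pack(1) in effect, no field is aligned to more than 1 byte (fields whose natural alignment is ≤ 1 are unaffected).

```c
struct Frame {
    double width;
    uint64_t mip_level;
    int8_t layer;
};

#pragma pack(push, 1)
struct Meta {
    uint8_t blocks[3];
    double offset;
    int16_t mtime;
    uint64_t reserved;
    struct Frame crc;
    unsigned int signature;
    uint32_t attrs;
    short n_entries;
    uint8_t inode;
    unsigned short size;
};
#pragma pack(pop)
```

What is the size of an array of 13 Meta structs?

754

Frame: 0..8  width  (8B, 8-aligned); 8..16  mip_level  (8B, 8-aligned); 16..17  layer  (1B, 1-aligned); 17..24  -- tail padding (7B); sizeof = 24, alignof = 8
0..3  blocks  (3B, 1-aligned)
3..11  offset  (8B, 1-aligned)
11..13  mtime  (2B, 1-aligned)
13..21  reserved  (8B, 1-aligned)
21..45  crc  (24B, 1-aligned)
45..49  signature  (4B, 1-aligned)
49..53  attrs  (4B, 1-aligned)
53..55  n_entries  (2B, 1-aligned)
55..56  inode  (1B, 1-aligned)
56..58  size  (2B, 1-aligned)
sizeof = 58, alignof = 1
array of 13: 13 × 58 = 754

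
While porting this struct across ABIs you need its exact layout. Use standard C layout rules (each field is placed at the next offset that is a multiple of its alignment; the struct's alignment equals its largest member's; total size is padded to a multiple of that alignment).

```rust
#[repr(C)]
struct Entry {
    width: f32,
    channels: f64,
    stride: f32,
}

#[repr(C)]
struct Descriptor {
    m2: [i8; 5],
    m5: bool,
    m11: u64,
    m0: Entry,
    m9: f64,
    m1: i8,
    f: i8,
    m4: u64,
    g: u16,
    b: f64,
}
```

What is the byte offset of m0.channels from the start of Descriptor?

24

Entry: 0..4  width  (4B, 4-aligned); 4..8  -- padding (4B); 8..16  channels  (8B, 8-aligned); 16..20  stride  (4B, 4-aligned); 20..24  -- tail padding (4B); sizeof = 24, alignof = 8
0..5  m2  (5B, 1-aligned)
5..6  m5  (1B, 1-aligned)
6..8  -- padding (2B)
8..16  m11  (8B, 8-aligned)
16..40  m0  (24B, 8-aligned)
within Entry: channels at 8
16 + 8 = 24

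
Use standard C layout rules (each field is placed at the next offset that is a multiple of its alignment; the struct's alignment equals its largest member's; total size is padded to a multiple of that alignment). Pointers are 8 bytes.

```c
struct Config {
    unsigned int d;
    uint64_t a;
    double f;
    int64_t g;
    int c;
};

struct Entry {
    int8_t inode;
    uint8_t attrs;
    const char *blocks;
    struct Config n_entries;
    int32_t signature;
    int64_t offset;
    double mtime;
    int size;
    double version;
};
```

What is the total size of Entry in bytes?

Config: d at 0 (size 4, align 4) → ends 4; pad 4 to align 8 for a; a at 8 (size 8, align 8) → ends 16; f at 16 (size 8, align 8) → ends 24; g at 24 (size 8, align 8) → ends 32; c at 32 (size 4, align 4) → ends 36; tail pad 4 to reach multiple of 8; total 40 bytes, alignment 8
inode at 0 (size 1, align 1) → ends 1
attrs at 1 (size 1, align 1) → ends 2
pad 6 to align 8 for blocks
blocks at 8 (size 8, align 8) → ends 16
n_entries at 16 (size 40, align 8) → ends 56
signature at 56 (size 4, align 4) → ends 60
pad 4 to align 8 for offset
offset at 64 (size 8, align 8) → ends 72
mtime at 72 (size 8, align 8) → ends 80
size at 80 (size 4, align 4) → ends 84
pad 4 to align 8 for version
version at 88 (size 8, align 8) → ends 96
total 96 bytes, alignment 8

96 bytes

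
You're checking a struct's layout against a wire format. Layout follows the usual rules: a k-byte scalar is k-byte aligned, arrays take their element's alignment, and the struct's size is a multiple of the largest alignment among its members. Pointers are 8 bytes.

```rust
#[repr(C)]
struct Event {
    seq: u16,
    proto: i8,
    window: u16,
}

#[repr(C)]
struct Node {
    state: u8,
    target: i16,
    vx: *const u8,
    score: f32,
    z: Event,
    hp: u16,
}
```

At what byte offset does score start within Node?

16

Event: 0..2  seq  (2B, 2-aligned); 2..3  proto  (1B, 1-aligned); 3..4  -- padding (1B); 4..6  window  (2B, 2-aligned); sizeof = 6, alignof = 2
0..1  state  (1B, 1-aligned)
1..2  -- padding (1B)
2..4  target  (2B, 2-aligned)
4..8  -- padding (4B)
8..16  vx  (8B, 8-aligned)
16..20  score  (4B, 4-aligned)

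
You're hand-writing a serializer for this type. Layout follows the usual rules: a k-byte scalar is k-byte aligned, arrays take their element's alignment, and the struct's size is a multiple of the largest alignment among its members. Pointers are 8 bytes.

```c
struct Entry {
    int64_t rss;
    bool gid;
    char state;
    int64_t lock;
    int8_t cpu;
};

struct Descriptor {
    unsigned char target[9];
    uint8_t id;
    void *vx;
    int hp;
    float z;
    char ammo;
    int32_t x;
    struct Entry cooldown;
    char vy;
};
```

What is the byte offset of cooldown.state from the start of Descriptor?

Entry: rss at 0 (size 8, align 8) → ends 8; gid at 8 (size 1, align 1) → ends 9; state at 9 (size 1, align 1) → ends 10; pad 6 to align 8 for lock; lock at 16 (size 8, align 8) → ends 24; cpu at 24 (size 1, align 1) → ends 25; tail pad 7 to reach multiple of 8; total 32 bytes, alignment 8
target at 0 (size 9, align 1) → ends 9
id at 9 (size 1, align 1) → ends 10
pad 6 to align 8 for vx
vx at 16 (size 8, align 8) → ends 24
hp at 24 (size 4, align 4) → ends 28
z at 28 (size 4, align 4) → ends 32
ammo at 32 (size 1, align 1) → ends 33
pad 3 to align 4 for x
x at 36 (size 4, align 4) → ends 40
cooldown at 40 (size 32, align 8) → ends 72
within Entry: state at 9
40 + 9 = 49

49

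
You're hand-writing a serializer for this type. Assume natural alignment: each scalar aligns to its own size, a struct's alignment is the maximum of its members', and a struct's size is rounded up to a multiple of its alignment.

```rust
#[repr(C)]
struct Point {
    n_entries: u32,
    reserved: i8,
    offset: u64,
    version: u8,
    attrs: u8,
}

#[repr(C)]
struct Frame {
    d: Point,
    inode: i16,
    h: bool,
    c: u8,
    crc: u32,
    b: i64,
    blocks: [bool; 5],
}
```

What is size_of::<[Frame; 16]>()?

Point: 0..4  n_entries  (4B, 4-aligned); 4..5  reserved  (1B, 1-aligned); 5..8  -- padding (3B); 8..16  offset  (8B, 8-aligned); 16..17  version  (1B, 1-aligned); 17..18  attrs  (1B, 1-aligned); 18..24  -- tail padding (6B); sizeof = 24, alignof = 8
0..24  d  (24B, 8-aligned)
24..26  inode  (2B, 2-aligned)
26..27  h  (1B, 1-aligned)
27..28  c  (1B, 1-aligned)
28..32  crc  (4B, 4-aligned)
32..40  b  (8B, 8-aligned)
40..45  blocks  (5B, 1-aligned)
45..48  -- tail padding (3B)
sizeof = 48, alignof = 8
array of 16: 16 × 48 = 768

768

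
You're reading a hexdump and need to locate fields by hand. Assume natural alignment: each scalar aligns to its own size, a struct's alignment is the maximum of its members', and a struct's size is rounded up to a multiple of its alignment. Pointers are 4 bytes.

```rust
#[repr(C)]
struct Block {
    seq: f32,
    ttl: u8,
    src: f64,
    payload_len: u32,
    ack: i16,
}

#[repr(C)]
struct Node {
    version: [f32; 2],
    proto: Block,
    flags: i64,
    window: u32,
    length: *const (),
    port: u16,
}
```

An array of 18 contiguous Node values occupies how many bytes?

1008

Block: @0: seq [4B, align 4] → 4; @4: ttl [1B, align 1] → 5; +3 pad (align 8); @8: src [8B, align 8] → 16; @16: payload_len [4B, align 4] → 20; @20: ack [2B, align 2] → 22; +2 tail pad (align 8); size 24, align 8
@0: version [8B, align 4] → 8
@8: proto [24B, align 8] → 32
@32: flags [8B, align 8] → 40
@40: window [4B, align 4] → 44
@44: length [4B, align 4] → 48
@48: port [2B, align 2] → 50
+6 tail pad (align 8)
size 56, align 8
array of 18: 18 × 56 = 1008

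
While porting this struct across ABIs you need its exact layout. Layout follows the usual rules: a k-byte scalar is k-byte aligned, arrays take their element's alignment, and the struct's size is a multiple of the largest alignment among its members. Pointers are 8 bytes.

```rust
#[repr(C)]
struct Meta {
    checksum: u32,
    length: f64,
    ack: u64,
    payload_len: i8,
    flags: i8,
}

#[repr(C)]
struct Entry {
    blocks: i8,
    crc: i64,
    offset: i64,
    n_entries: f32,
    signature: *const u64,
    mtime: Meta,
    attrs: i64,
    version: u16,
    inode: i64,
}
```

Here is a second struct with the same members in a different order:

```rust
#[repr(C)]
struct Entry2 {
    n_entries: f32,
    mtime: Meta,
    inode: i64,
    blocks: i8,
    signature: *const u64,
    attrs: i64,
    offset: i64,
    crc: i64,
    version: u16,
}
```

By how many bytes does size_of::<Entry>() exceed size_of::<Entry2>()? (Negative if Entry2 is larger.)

0

Meta: 0..4  checksum  (4B, 4-aligned); 4..8  -- padding (4B); 8..16  length  (8B, 8-aligned); 16..24  ack  (8B, 8-aligned); 24..25  payload_len  (1B, 1-aligned); 25..26  flags  (1B, 1-aligned); 26..32  -- tail padding (6B); sizeof = 32, alignof = 8
0..1  blocks  (1B, 1-aligned)
1..8  -- padding (7B)
8..16  crc  (8B, 8-aligned)
16..24  offset  (8B, 8-aligned)
24..28  n_entries  (4B, 4-aligned)
28..32  -- padding (4B)
32..40  signature  (8B, 8-aligned)
40..72  mtime  (32B, 8-aligned)
72..80  attrs  (8B, 8-aligned)
80..82  version  (2B, 2-aligned)
82..88  -- padding (6B)
88..96  inode  (8B, 8-aligned)
sizeof = 96, alignof = 8
— Entry2 —
0..4  n_entries  (4B, 4-aligned)
4..8  -- padding (4B)
8..40  mtime  (32B, 8-aligned)
40..48  inode  (8B, 8-aligned)
48..49  blocks  (1B, 1-aligned)
49..56  -- padding (7B)
56..64  signature  (8B, 8-aligned)
64..72  attrs  (8B, 8-aligned)
72..80  offset  (8B, 8-aligned)
80..88  crc  (8B, 8-aligned)
88..90  version  (2B, 2-aligned)
90..96  -- tail padding (6B)
sizeof = 96, alignof = 8
96 − 96 = 0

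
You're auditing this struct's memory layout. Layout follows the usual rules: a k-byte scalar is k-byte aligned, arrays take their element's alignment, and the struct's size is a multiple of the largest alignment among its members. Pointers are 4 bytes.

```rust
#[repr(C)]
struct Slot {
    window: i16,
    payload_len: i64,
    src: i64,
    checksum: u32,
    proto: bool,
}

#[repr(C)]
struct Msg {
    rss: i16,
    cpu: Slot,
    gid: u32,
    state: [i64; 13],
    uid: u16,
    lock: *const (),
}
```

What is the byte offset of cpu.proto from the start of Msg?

36

Slot: 0..2  window  (2B, 2-aligned); 2..8  -- padding (6B); 8..16  payload_len  (8B, 8-aligned); 16..24  src  (8B, 8-aligned); 24..28  checksum  (4B, 4-aligned); 28..29  proto  (1B, 1-aligned); 29..32  -- tail padding (3B); sizeof = 32, alignof = 8
0..2  rss  (2B, 2-aligned)
2..8  -- padding (6B)
8..40  cpu  (32B, 8-aligned)
within Slot: proto at 28
8 + 28 = 36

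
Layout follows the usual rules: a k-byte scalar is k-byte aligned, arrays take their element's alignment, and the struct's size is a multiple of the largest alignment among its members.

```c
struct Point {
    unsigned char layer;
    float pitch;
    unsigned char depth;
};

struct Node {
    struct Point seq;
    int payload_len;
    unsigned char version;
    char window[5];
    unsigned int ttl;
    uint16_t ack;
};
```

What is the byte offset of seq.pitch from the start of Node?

Point: layer at 0 (size 1, align 1) → ends 1; pad 3 to align 4 for pitch; pitch at 4 (size 4, align 4) → ends 8; depth at 8 (size 1, align 1) → ends 9; tail pad 3 to reach multiple of 4; total 12 bytes, alignment 4
seq at 0 (size 12, align 4) → ends 12
within Point: pitch at 4
0 + 4 = 4

4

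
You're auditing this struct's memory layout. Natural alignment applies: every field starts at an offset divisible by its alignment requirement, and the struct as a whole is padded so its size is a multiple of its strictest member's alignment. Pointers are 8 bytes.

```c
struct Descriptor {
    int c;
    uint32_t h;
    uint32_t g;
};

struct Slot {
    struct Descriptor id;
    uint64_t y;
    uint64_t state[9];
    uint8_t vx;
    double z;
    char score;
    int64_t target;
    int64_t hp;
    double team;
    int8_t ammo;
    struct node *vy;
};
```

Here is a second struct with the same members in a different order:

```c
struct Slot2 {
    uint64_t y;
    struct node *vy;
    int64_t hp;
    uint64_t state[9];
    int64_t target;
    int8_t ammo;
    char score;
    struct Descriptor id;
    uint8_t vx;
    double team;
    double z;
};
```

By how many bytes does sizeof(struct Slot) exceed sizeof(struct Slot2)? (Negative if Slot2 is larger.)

Descriptor: c at 0 (size 4, align 4) → ends 4; h at 4 (size 4, align 4) → ends 8; g at 8 (size 4, align 4) → ends 12; total 12 bytes, alignment 4
id at 0 (size 12, align 4) → ends 12
pad 4 to align 8 for y
y at 16 (size 8, align 8) → ends 24
state at 24 (size 72, align 8) → ends 96
vx at 96 (size 1, align 1) → ends 97
pad 7 to align 8 for z
z at 104 (size 8, align 8) → ends 112
score at 112 (size 1, align 1) → ends 113
pad 7 to align 8 for target
target at 120 (size 8, align 8) → ends 128
hp at 128 (size 8, align 8) → ends 136
team at 136 (size 8, align 8) → ends 144
ammo at 144 (size 1, align 1) → ends 145
pad 7 to align 8 for vy
vy at 152 (size 8, align 8) → ends 160
total 160 bytes, alignment 8
— Slot2 —
y at 0 (size 8, align 8) → ends 8
vy at 8 (size 8, align 8) → ends 16
hp at 16 (size 8, align 8) → ends 24
state at 24 (size 72, align 8) → ends 96
target at 96 (size 8, align 8) → ends 104
ammo at 104 (size 1, align 1) → ends 105
score at 105 (size 1, align 1) → ends 106
pad 2 to align 4 for id
id at 108 (size 12, align 4) → ends 120
vx at 120 (size 1, align 1) → ends 121
pad 7 to align 8 for team
team at 128 (size 8, align 8) → ends 136
z at 136 (size 8, align 8) → ends 144
total 144 bytes, alignment 8
160 − 144 = 16

16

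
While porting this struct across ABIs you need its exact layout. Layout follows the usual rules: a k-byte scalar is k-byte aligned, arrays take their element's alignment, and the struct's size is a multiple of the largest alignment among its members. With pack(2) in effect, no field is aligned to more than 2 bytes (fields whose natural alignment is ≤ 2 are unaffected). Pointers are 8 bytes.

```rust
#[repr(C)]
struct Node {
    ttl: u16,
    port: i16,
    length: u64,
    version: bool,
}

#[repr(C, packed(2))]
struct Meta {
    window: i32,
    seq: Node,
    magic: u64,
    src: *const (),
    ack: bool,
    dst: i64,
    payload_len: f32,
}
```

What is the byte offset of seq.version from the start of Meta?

20

Node: @0: ttl [2B, align 2] → 2; @2: port [2B, align 2] → 4; +4 pad (align 8); @8: length [8B, align 8] → 16; @16: version [1B, align 1] → 17; +7 tail pad (align 8); size 24, align 8
@0: window [4B, align 2] → 4
@4: seq [24B, align 2] → 28
within Node: version at 16
4 + 16 = 20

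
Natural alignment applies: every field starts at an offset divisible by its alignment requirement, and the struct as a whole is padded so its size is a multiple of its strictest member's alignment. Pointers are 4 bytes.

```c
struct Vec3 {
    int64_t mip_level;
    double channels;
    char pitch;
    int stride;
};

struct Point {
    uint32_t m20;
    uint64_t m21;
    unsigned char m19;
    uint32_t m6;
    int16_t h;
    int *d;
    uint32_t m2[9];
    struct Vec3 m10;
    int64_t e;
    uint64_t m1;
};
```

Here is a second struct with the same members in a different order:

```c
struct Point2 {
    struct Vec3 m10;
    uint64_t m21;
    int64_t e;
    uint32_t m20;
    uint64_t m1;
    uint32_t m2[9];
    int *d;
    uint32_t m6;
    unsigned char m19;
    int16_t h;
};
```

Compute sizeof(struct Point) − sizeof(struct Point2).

Vec3: 0..8  mip_level  (8B, 8-aligned); 8..16  channels  (8B, 8-aligned); 16..17  pitch  (1B, 1-aligned); 17..20  -- padding (3B); 20..24  stride  (4B, 4-aligned); sizeof = 24, alignof = 8
0..4  m20  (4B, 4-aligned)
4..8  -- padding (4B)
8..16  m21  (8B, 8-aligned)
16..17  m19  (1B, 1-aligned)
17..20  -- padding (3B)
20..24  m6  (4B, 4-aligned)
24..26  h  (2B, 2-aligned)
26..28  -- padding (2B)
28..32  d  (4B, 4-aligned)
32..68  m2  (36B, 4-aligned)
68..72  -- padding (4B)
72..96  m10  (24B, 8-aligned)
96..104  e  (8B, 8-aligned)
104..112  m1  (8B, 8-aligned)
sizeof = 112, alignof = 8
— Point2 —
0..24  m10  (24B, 8-aligned)
24..32  m21  (8B, 8-aligned)
32..40  e  (8B, 8-aligned)
40..44  m20  (4B, 4-aligned)
44..48  -- padding (4B)
48..56  m1  (8B, 8-aligned)
56..92  m2  (36B, 4-aligned)
92..96  d  (4B, 4-aligned)
96..100  m6  (4B, 4-aligned)
100..101  m19  (1B, 1-aligned)
101..102  -- padding (1B)
102..104  h  (2B, 2-aligned)
sizeof = 104, alignof = 8
112 − 104 = 8

8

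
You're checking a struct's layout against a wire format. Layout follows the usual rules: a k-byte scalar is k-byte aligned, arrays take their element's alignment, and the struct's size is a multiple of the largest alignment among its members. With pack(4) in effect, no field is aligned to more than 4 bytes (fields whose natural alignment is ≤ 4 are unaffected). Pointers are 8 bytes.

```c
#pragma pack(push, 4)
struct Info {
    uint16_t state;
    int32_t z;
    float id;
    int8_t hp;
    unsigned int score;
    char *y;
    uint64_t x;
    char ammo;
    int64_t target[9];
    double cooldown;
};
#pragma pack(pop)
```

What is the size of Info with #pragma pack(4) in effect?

0..2  state  (2B, 2-aligned)
2..4  -- padding (2B)
4..8  z  (4B, 4-aligned)
8..12  id  (4B, 4-aligned)
12..13  hp  (1B, 1-aligned)
13..16  -- padding (3B)
16..20  score  (4B, 4-aligned)
20..28  y  (8B, 4-aligned)
28..36  x  (8B, 4-aligned)
36..37  ammo  (1B, 1-aligned)
37..40  -- padding (3B)
40..112  target  (72B, 4-aligned)
112..120  cooldown  (8B, 4-aligned)
sizeof = 120, alignof = 4

120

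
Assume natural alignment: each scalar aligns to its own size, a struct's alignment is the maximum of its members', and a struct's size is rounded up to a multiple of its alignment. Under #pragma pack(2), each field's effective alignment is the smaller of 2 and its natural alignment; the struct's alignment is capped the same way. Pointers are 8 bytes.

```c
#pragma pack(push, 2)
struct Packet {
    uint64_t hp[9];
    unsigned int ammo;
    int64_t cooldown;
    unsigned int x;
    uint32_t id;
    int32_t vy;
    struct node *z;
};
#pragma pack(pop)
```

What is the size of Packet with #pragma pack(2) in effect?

@0: hp [72B, align 2] → 72
@72: ammo [4B, align 2] → 76
@76: cooldown [8B, align 2] → 84
@84: x [4B, align 2] → 88
@88: id [4B, align 2] → 92
@92: vy [4B, align 2] → 96
@96: z [8B, align 2] → 104
size 104, align 2

104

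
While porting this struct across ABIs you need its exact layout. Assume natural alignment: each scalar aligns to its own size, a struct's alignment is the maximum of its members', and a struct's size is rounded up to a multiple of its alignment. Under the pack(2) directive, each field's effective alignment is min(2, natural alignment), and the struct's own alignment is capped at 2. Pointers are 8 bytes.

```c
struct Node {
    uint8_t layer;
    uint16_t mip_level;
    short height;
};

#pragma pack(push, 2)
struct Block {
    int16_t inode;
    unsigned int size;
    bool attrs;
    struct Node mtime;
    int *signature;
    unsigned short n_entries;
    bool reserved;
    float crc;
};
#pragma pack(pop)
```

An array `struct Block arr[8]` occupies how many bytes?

240

Node: layer at 0 (size 1, align 1) → ends 1; pad 1 to align 2 for mip_level; mip_level at 2 (size 2, align 2) → ends 4; height at 4 (size 2, align 2) → ends 6; total 6 bytes, alignment 2
inode at 0 (size 2, align 2) → ends 2
size at 2 (size 4, align 2) → ends 6
attrs at 6 (size 1, align 1) → ends 7
pad 1 to align 2 for mtime
mtime at 8 (size 6, align 2) → ends 14
signature at 14 (size 8, align 2) → ends 22
n_entries at 22 (size 2, align 2) → ends 24
reserved at 24 (size 1, align 1) → ends 25
pad 1 to align 2 for crc
crc at 26 (size 4, align 2) → ends 30
total 30 bytes, alignment 2
array of 8: 8 × 30 = 240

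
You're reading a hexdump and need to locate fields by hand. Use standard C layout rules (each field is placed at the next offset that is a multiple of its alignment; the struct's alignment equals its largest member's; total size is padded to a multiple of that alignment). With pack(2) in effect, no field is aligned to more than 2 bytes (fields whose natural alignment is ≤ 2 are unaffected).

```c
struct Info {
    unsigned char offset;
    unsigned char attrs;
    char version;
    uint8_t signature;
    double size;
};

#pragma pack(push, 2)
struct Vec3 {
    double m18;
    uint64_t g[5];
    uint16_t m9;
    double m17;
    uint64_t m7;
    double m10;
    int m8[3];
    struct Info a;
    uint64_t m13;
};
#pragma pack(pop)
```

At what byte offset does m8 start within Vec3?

74

Info: 0..1  offset  (1B, 1-aligned); 1..2  attrs  (1B, 1-aligned); 2..3  version  (1B, 1-aligned); 3..4  signature  (1B, 1-aligned); 4..8  -- padding (4B); 8..16  size  (8B, 8-aligned); sizeof = 16, alignof = 8
0..8  m18  (8B, 2-aligned)
8..48  g  (40B, 2-aligned)
48..50  m9  (2B, 2-aligned)
50..58  m17  (8B, 2-aligned)
58..66  m7  (8B, 2-aligned)
66..74  m10  (8B, 2-aligned)
74..86  m8  (12B, 2-aligned)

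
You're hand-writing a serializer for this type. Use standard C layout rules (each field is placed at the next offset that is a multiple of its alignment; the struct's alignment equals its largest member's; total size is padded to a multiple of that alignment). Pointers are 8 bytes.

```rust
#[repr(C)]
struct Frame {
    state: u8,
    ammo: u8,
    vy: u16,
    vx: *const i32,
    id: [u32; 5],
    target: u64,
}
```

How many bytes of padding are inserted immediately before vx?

4

state at 0 (size 1, align 1) → ends 1
ammo at 1 (size 1, align 1) → ends 2
vy at 2 (size 2, align 2) → ends 4
pad 4 to align 8 for vx
vx at 8 (size 8, align 8) → ends 16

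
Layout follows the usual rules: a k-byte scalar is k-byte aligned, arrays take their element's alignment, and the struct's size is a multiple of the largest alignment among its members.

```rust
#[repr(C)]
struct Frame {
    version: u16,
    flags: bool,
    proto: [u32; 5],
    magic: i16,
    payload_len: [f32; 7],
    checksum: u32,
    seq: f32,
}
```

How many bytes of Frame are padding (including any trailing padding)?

version at 0 (size 2, align 2) → ends 2
flags at 2 (size 1, align 1) → ends 3
pad 1 to align 4 for proto
proto at 4 (size 20, align 4) → ends 24
magic at 24 (size 2, align 2) → ends 26
pad 2 to align 4 for payload_len
payload_len at 28 (size 28, align 4) → ends 56
checksum at 56 (size 4, align 4) → ends 60
seq at 60 (size 4, align 4) → ends 64
total 64 bytes, alignment 4
data bytes 61, size 64 → padding 3

3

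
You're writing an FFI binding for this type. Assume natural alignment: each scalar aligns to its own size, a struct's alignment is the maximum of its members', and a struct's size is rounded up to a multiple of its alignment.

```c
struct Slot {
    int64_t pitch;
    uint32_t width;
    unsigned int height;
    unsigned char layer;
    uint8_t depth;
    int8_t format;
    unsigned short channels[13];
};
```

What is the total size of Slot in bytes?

0..8  pitch  (8B, 8-aligned)
8..12  width  (4B, 4-aligned)
12..16  height  (4B, 4-aligned)
16..17  layer  (1B, 1-aligned)
17..18  depth  (1B, 1-aligned)
18..19  format  (1B, 1-aligned)
19..20  -- padding (1B)
20..46  channels  (26B, 2-aligned)
46..48  -- tail padding (2B)
sizeof = 48, alignof = 8

48 bytes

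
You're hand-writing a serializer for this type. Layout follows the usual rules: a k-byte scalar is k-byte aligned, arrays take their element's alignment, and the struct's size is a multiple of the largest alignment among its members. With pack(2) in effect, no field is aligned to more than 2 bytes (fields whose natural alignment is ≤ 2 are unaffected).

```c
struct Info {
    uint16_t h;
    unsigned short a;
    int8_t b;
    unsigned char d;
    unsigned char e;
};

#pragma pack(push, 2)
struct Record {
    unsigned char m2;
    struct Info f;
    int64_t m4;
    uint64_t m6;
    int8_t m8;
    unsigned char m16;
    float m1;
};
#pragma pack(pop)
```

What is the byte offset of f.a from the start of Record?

4

Info: @0: h [2B, align 2] → 2; @2: a [2B, align 2] → 4; @4: b [1B, align 1] → 5; @5: d [1B, align 1] → 6; @6: e [1B, align 1] → 7; +1 tail pad (align 2); size 8, align 2
@0: m2 [1B, align 1] → 1
+1 pad (align 2)
@2: f [8B, align 2] → 10
within Info: a at 2
2 + 2 = 4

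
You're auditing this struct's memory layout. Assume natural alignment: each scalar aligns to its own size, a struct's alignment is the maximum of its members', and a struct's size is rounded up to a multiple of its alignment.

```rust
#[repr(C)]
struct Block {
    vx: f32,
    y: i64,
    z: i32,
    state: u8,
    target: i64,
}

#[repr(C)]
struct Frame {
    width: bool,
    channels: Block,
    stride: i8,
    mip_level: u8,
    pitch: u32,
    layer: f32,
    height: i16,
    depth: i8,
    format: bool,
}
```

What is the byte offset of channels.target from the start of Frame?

32

Block: @0: vx [4B, align 4] → 4; +4 pad (align 8); @8: y [8B, align 8] → 16; @16: z [4B, align 4] → 20; @20: state [1B, align 1] → 21; +3 pad (align 8); @24: target [8B, align 8] → 32; size 32, align 8
@0: width [1B, align 1] → 1
+7 pad (align 8)
@8: channels [32B, align 8] → 40
within Block: target at 24
8 + 24 = 32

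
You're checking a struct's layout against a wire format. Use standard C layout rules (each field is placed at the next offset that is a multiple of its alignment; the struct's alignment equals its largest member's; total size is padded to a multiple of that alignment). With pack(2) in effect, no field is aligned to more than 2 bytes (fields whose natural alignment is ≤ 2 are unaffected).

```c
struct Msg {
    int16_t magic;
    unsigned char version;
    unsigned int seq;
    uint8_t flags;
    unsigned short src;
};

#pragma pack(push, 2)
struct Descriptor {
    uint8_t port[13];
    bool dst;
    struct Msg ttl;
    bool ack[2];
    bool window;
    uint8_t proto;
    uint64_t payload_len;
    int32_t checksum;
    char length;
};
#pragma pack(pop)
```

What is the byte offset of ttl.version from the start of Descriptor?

Msg: 0..2  magic  (2B, 2-aligned); 2..3  version  (1B, 1-aligned); 3..4  -- padding (1B); 4..8  seq  (4B, 4-aligned); 8..9  flags  (1B, 1-aligned); 9..10  -- padding (1B); 10..12  src  (2B, 2-aligned); sizeof = 12, alignof = 4
0..13  port  (13B, 1-aligned)
13..14  dst  (1B, 1-aligned)
14..26  ttl  (12B, 2-aligned)
within Msg: version at 2
14 + 2 = 16

16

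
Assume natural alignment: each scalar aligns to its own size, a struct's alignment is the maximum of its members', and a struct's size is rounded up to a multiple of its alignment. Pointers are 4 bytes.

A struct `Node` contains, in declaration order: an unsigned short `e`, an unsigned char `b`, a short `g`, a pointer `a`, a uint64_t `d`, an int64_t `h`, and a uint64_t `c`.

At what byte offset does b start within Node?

2

e at 0 (size 2, align 2) → ends 2
b at 2 (size 1, align 1) → ends 3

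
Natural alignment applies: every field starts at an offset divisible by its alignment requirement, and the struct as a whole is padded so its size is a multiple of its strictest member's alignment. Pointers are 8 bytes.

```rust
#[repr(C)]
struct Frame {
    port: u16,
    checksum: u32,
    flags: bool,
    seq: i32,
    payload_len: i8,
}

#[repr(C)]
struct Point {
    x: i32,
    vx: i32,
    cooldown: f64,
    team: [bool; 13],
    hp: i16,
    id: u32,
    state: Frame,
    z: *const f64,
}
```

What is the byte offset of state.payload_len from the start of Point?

Frame: port at 0 (size 2, align 2) → ends 2; pad 2 to align 4 for checksum; checksum at 4 (size 4, align 4) → ends 8; flags at 8 (size 1, align 1) → ends 9; pad 3 to align 4 for seq; seq at 12 (size 4, align 4) → ends 16; payload_len at 16 (size 1, align 1) → ends 17; tail pad 3 to reach multiple of 4; total 20 bytes, alignment 4
x at 0 (size 4, align 4) → ends 4
vx at 4 (size 4, align 4) → ends 8
cooldown at 8 (size 8, align 8) → ends 16
team at 16 (size 13, align 1) → ends 29
pad 1 to align 2 for hp
hp at 30 (size 2, align 2) → ends 32
id at 32 (size 4, align 4) → ends 36
state at 36 (size 20, align 4) → ends 56
within Frame: payload_len at 16
36 + 16 = 52

52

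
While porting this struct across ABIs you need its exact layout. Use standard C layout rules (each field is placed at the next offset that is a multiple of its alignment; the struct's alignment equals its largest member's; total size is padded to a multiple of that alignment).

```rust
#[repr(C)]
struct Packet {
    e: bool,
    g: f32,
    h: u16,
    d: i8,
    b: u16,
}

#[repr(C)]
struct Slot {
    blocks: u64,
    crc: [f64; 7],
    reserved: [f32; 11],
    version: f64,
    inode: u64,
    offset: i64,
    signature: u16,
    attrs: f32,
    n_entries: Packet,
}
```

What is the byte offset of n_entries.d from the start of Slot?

Packet: e at 0 (size 1, align 1) → ends 1; pad 3 to align 4 for g; g at 4 (size 4, align 4) → ends 8; h at 8 (size 2, align 2) → ends 10; d at 10 (size 1, align 1) → ends 11; pad 1 to align 2 for b; b at 12 (size 2, align 2) → ends 14; tail pad 2 to reach multiple of 4; total 16 bytes, alignment 4
blocks at 0 (size 8, align 8) → ends 8
crc at 8 (size 56, align 8) → ends 64
reserved at 64 (size 44, align 4) → ends 108
pad 4 to align 8 for version
version at 112 (size 8, align 8) → ends 120
inode at 120 (size 8, align 8) → ends 128
offset at 128 (size 8, align 8) → ends 136
signature at 136 (size 2, align 2) → ends 138
pad 2 to align 4 for attrs
attrs at 140 (size 4, align 4) → ends 144
n_entries at 144 (size 16, align 4) → ends 160
within Packet: d at 10
144 + 10 = 154

154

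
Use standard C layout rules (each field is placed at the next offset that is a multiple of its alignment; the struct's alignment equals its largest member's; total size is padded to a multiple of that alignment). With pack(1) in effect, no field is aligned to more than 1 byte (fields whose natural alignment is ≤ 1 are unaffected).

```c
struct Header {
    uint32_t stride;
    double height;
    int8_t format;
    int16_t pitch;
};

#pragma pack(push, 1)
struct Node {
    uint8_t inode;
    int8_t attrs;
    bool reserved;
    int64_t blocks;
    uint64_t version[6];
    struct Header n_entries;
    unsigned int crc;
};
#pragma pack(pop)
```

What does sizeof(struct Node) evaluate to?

Header: 0..4  stride  (4B, 4-aligned); 4..8  -- padding (4B); 8..16  height  (8B, 8-aligned); 16..17  format  (1B, 1-aligned); 17..18  -- padding (1B); 18..20  pitch  (2B, 2-aligned); 20..24  -- tail padding (4B); sizeof = 24, alignof = 8
0..1  inode  (1B, 1-aligned)
1..2  attrs  (1B, 1-aligned)
2..3  reserved  (1B, 1-aligned)
3..11  blocks  (8B, 1-aligned)
11..59  version  (48B, 1-aligned)
59..83  n_entries  (24B, 1-aligned)
83..87  crc  (4B, 1-aligned)
sizeof = 87, alignof = 1

87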